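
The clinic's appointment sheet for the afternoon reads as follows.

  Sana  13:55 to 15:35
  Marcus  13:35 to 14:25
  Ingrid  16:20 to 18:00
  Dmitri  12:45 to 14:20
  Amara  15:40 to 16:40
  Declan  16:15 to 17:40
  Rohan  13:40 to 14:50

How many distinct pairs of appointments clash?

9

Sorted by start: Dmitri, Marcus, Rohan, Sana, Amara, Declan, Ingrid.
Marcus starts before Dmitri ends → Dmitri and Marcus overlap.
Rohan starts before Dmitri ends → Dmitri and Rohan overlap.
Sana starts before Dmitri ends → Dmitri and Sana overlap.
Amara starts after Dmitri ends; Dmitri is clear from here.
Rohan starts before Marcus ends → Marcus and Rohan overlap.
Sana starts before Marcus ends → Marcus and Sana overlap.
Amara starts after Marcus ends; Marcus is clear from here.
Sana starts before Rohan ends → Rohan and Sana overlap.
Amara starts after Rohan ends; Rohan is clear from here.
Amara starts after Sana ends; Sana is clear from here.
Declan starts before Amara ends → Amara and Declan overlap.
Ingrid starts before Amara ends → Amara and Ingrid overlap.
Ingrid starts before Declan ends → Declan and Ingrid overlap.
Overlapping pairs: Amara & Declan, Amara & Ingrid, Declan & Ingrid, Dmitri & Marcus, Dmitri & Rohan, Dmitri & Sana, Marcus & Rohan, Marcus & Sana, Rohan & Sana — 9 in total.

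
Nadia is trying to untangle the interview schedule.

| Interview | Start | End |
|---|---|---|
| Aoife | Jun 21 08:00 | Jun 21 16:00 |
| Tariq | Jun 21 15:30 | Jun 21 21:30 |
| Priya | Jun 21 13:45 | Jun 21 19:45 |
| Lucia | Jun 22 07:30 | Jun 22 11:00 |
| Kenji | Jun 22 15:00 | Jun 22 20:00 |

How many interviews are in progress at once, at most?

3

Sort all start/end points and keep a running count:
Jun 21 08:00 start Aoife → 1
Jun 21 13:45 start Priya → 2
Jun 21 15:30 start Tariq → 3
Jun 21 16:00 end Aoife → 2
Jun 21 19:45 end Priya → 1
Jun 21 21:30 end Tariq → 0
Jun 22 07:30 start Lucia → 1
Jun 22 11:00 end Lucia → 0
Jun 22 15:00 start Kenji → 1
Jun 22 20:00 end Kenji → 0
Peak is 3, at Jun 21 15:30 (Aoife, Priya, Tariq).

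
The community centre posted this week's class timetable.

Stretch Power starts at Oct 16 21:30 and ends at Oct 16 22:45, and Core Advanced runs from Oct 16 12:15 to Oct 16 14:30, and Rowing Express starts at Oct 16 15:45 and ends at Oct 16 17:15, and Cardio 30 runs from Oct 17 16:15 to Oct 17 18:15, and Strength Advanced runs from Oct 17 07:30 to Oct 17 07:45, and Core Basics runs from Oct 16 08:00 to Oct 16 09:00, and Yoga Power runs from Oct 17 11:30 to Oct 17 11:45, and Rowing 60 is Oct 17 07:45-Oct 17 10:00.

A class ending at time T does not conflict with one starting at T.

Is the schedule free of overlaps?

Yes

Sorted by start: Core Basics, Core Advanced, Rowing Express, Stretch Power, Strength Advanced, Rowing 60, Yoga Power, Cardio 30.
Core Advanced starts after Core Basics ends, so Core Basics has no further overlaps.
Rowing Express starts after Core Advanced ends, so Core Advanced has no further overlaps.
Stretch Power starts after Rowing Express ends, so Rowing Express has no further overlaps.
Strength Advanced starts after Stretch Power ends, so Stretch Power has no further overlaps.
Rowing 60 starts exactly when Strength Advanced ends (back-to-back, no overlap), so Strength Advanced has no further overlaps.
Yoga Power starts after Rowing 60 ends, so Rowing 60 has no further overlaps.
Cardio 30 starts after Yoga Power ends.
Every pair is clear; the schedule has no overlaps.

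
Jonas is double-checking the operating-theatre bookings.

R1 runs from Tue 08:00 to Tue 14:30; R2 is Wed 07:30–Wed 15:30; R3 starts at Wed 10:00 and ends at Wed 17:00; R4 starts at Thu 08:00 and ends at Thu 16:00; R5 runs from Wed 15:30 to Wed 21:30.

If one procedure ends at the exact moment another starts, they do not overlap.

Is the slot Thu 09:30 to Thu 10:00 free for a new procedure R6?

No — it overlaps R4

R1: ends Tue 14:30 at or before R6 starts Thu 09:30 → clear.
R2: ends Wed 15:30 at or before R6 starts Thu 09:30 → clear.
R3: ends Wed 17:00 at or before R6 starts Thu 09:30 → clear.
R5: ends Wed 21:30 at or before R6 starts Thu 09:30 → clear.
R4: starts Thu 08:00 before R6 ends Thu 10:00, and ends Thu 16:00 after R6 starts Thu 09:30 → overlap.
R6 overlaps R4.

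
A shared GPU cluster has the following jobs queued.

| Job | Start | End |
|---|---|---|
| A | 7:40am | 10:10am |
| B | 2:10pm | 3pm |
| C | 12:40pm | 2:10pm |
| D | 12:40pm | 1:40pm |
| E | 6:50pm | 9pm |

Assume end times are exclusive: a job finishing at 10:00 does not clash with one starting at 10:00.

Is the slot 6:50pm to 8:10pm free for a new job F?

No — it overlaps E

A: ends 10:10am at or before F starts 6:50pm → clear.
C: ends 2:10pm at or before F starts 6:50pm → clear.
D: ends 1:40pm at or before F starts 6:50pm → clear.
B: ends 3pm at or before F starts 6:50pm → clear.
E: starts 6:50pm before F ends 8:10pm, and ends 9pm after F starts 6:50pm → overlap.
F overlaps E.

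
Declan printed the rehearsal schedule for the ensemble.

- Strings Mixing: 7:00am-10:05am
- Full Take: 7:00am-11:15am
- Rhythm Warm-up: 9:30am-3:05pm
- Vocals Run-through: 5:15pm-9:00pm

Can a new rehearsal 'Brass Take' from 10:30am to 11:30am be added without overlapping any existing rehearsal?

Strings Mixing: ends 10:05am at or before Brass Take starts 10:30am → clear.
Full Take: starts 7:00am before Brass Take ends 11:30am, and ends 11:15am after Brass Take starts 10:30am → overlap.
Rhythm Warm-up: starts 9:30am before Brass Take ends 11:30am, and ends 3:05pm after Brass Take starts 10:30am → overlap.
Vocals Run-through: starts 5:15pm at or after Brass Take ends 11:30am → clear.
Brass Take overlaps Full Take, Rhythm Warm-up.

No — it overlaps Full Take, Rhythm Warm-up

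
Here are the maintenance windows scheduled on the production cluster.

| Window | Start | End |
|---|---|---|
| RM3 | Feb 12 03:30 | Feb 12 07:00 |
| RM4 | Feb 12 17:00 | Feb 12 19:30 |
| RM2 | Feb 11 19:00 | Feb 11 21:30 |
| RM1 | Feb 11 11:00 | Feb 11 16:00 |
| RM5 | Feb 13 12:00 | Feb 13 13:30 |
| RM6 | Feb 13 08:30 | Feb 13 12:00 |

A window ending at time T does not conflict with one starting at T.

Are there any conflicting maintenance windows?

No

Sorted by start: RM1, RM2, RM3, RM4, RM6, RM5.
RM2 starts after RM1 ends — done with RM1.
RM3 starts after RM2 ends — done with RM2.
RM4 starts after RM3 ends — done with RM3.
RM6 starts after RM4 ends — done with RM4.
RM5 starts exactly when RM6 ends (back-to-back, no overlap).
Every pair is clear; the schedule has no overlaps.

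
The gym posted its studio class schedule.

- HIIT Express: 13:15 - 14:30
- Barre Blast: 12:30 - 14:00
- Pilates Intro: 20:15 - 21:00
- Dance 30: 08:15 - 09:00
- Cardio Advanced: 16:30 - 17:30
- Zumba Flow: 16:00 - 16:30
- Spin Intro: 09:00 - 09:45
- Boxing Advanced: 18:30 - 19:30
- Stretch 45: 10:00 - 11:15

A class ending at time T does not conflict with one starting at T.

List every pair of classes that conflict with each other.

Sorted by start: Dance 30, Spin Intro, Stretch 45, Barre Blast, HIIT Express, Zumba Flow, Cardio Advanced, Boxing Advanced, Pilates Intro.
Spin Intro starts exactly when Dance 30 ends (back-to-back, no overlap), so nothing later overlaps Dance 30 either.
Stretch 45 starts after Spin Intro ends, so nothing later overlaps Spin Intro either.
Barre Blast starts after Stretch 45 ends, so nothing later overlaps Stretch 45 either.
HIIT Express starts before Barre Blast ends → Barre Blast and HIIT Express overlap.
Zumba Flow starts after Barre Blast ends, so nothing later overlaps Barre Blast either.
Zumba Flow starts after HIIT Express ends, so nothing later overlaps HIIT Express either.
Cardio Advanced starts exactly when Zumba Flow ends (back-to-back, no overlap), so nothing later overlaps Zumba Flow either.
Boxing Advanced starts after Cardio Advanced ends, so nothing later overlaps Cardio Advanced either.
Pilates Intro starts after Boxing Advanced ends.

Barre Blast & HIIT Express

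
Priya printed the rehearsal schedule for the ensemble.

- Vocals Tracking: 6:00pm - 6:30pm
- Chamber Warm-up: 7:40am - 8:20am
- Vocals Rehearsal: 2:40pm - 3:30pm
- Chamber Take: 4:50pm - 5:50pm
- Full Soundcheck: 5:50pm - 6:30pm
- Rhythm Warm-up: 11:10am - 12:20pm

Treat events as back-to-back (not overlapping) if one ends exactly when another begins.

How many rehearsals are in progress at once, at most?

Sort all start/end points and keep a running count:
7:40am start Chamber Warm-up → 1
8:20am end Chamber Warm-up → 0
11:10am start Rhythm Warm-up → 1
12:20pm end Rhythm Warm-up → 0
2:40pm start Vocals Rehearsal → 1
3:30pm end Vocals Rehearsal → 0
4:50pm start Chamber Take → 1
5:50pm end Chamber Take → 0
5:50pm start Full Soundcheck → 1
6:00pm start Vocals Tracking → 2
6:30pm end Full Soundcheck → 1
6:30pm end Vocals Tracking → 0
Peak is 2, at 6:00pm (Full Soundcheck, Vocals Tracking).

2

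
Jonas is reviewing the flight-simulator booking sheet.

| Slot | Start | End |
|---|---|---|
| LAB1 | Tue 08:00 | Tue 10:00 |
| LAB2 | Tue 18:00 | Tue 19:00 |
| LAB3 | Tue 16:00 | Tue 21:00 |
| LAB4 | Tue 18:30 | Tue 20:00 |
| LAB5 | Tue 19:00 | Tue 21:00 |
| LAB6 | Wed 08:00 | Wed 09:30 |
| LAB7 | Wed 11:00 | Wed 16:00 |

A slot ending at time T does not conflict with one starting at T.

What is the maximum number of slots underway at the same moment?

3

Sweep the timeline, counting +1 at each start and −1 at each end (ends before starts at a tie):
Tue 08:00 start LAB1 → 1
Tue 10:00 end LAB1 → 0
Tue 16:00 start LAB3 → 1
Tue 18:00 start LAB2 → 2
Tue 18:30 start LAB4 → 3
Tue 19:00 end LAB2 → 2
Tue 19:00 start LAB5 → 3
Tue 20:00 end LAB4 → 2
Tue 21:00 end LAB3 → 1
Tue 21:00 end LAB5 → 0
Wed 08:00 start LAB6 → 1
Wed 09:30 end LAB6 → 0
Wed 11:00 start LAB7 → 1
Wed 16:00 end LAB7 → 0
Peak is 3, at Tue 18:30 (LAB2, LAB3, LAB4).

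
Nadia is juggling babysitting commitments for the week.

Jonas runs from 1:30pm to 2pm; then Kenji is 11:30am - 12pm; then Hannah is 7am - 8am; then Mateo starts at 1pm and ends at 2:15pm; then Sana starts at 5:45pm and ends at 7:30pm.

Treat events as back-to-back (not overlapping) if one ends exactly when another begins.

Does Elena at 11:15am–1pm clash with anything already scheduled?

Yes — it overlaps Kenji

Hannah: ends 8am at or before Elena starts 11:15am → clear.
Kenji: starts 11:30am before Elena ends 1pm, and ends 12pm after Elena starts 11:15am → overlap.
Mateo: starts 1pm at or after Elena ends 1pm → clear.
Jonas: starts 1:30pm at or after Elena ends 1pm → clear.
Sana: starts 5:45pm at or after Elena ends 1pm → clear.
Elena overlaps Kenji.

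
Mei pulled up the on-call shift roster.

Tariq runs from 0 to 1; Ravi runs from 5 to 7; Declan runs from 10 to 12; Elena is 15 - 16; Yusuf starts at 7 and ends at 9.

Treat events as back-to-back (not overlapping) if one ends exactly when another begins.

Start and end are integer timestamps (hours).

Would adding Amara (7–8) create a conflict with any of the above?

Yes — it overlaps Yusuf

Tariq: ends 1 at or before Amara starts 7 → clear.
Ravi: ends 7 at or before Amara starts 7 → clear.
Yusuf: starts 7 before Amara ends 8, and ends 9 after Amara starts 7 → overlap.
Declan: starts 10 at or after Amara ends 8 → clear.
Elena: starts 15 at or after Amara ends 8 → clear.
Amara overlaps Yusuf.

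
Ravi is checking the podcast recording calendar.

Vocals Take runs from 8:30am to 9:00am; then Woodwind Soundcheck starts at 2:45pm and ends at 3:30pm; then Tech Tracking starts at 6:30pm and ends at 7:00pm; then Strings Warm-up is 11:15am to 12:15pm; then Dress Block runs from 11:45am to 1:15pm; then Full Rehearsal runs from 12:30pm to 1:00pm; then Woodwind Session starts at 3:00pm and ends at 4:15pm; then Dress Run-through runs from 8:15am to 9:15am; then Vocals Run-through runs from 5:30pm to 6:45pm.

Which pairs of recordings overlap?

Dress Block & Full Rehearsal, Dress Block & Strings Warm-up, Dress Run-through & Vocals Take, Tech Tracking & Vocals Run-through, Woodwind Session & Woodwind Soundcheck

Sorted by start: Dress Run-through, Vocals Take, Strings Warm-up, Dress Block, Full Rehearsal, Woodwind Soundcheck, Woodwind Session, Vocals Run-through, Tech Tracking.
Vocals Take starts before Dress Run-through ends → Dress Run-through and Vocals Take overlap.
Strings Warm-up starts after Dress Run-through ends; Dress Run-through is clear from here.
Strings Warm-up starts after Vocals Take ends; Vocals Take is clear from here.
Dress Block starts before Strings Warm-up ends → Strings Warm-up and Dress Block overlap.
Full Rehearsal starts after Strings Warm-up ends; Strings Warm-up is clear from here.
Full Rehearsal starts before Dress Block ends → Dress Block and Full Rehearsal overlap.
Woodwind Soundcheck starts after Dress Block ends; Dress Block is clear from here.
Woodwind Soundcheck starts after Full Rehearsal ends; Full Rehearsal is clear from here.
Woodwind Session starts before Woodwind Soundcheck ends → Woodwind Soundcheck and Woodwind Session overlap.
Vocals Run-through starts after Woodwind Soundcheck ends; Woodwind Soundcheck is clear from here.
Vocals Run-through starts after Woodwind Session ends; Woodwind Session is clear from here.
Tech Tracking starts before Vocals Run-through ends → Vocals Run-through and Tech Tracking overlap.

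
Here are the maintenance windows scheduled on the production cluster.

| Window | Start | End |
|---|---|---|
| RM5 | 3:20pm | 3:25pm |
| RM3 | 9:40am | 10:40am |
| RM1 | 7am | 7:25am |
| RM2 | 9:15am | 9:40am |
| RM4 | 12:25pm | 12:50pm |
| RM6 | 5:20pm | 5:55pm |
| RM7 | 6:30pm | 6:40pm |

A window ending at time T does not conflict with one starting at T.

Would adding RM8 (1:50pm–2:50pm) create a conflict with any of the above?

No — it doesn't clash with anything

RM1: ends 7:25am at or before RM8 starts 1:50pm → clear.
RM2: ends 9:40am at or before RM8 starts 1:50pm → clear.
RM3: ends 10:40am at or before RM8 starts 1:50pm → clear.
RM4: ends 12:50pm at or before RM8 starts 1:50pm → clear.
RM5: starts 3:20pm at or after RM8 ends 2:50pm → clear.
RM6: starts 5:20pm at or after RM8 ends 2:50pm → clear.
RM7: starts 6:30pm at or after RM8 ends 2:50pm → clear.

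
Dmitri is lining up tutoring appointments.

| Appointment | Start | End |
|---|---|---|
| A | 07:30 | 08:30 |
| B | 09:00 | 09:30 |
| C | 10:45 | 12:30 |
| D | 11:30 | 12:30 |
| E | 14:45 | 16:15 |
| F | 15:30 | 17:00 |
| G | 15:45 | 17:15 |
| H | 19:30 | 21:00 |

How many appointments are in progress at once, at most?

Sort all start/end points and keep a running count:
07:30 start A → 1
08:30 end A → 0
09:00 start B → 1
09:30 end B → 0
10:45 start C → 1
11:30 start D → 2
12:30 end C → 1
12:30 end D → 0
14:45 start E → 1
15:30 start F → 2
15:45 start G → 3
16:15 end E → 2
17:00 end F → 1
17:15 end G → 0
19:30 start H → 1
21:00 end H → 0
Peak is 3, at 15:45 (E, F, G).

3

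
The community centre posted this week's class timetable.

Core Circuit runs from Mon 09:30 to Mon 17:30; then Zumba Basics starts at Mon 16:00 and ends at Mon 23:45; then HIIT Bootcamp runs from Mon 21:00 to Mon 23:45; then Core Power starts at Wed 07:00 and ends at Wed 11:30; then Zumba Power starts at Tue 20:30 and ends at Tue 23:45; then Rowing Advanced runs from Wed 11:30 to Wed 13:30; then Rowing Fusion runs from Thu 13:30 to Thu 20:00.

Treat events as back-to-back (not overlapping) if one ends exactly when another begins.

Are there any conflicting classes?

Yes

Sorted by start: Core Circuit, Zumba Basics, HIIT Bootcamp, Zumba Power, Core Power, Rowing Advanced, Rowing Fusion.
Zumba Basics starts before Core Circuit ends → Core Circuit and Zumba Basics overlap.
That's a conflict, so the schedule is not conflict-free.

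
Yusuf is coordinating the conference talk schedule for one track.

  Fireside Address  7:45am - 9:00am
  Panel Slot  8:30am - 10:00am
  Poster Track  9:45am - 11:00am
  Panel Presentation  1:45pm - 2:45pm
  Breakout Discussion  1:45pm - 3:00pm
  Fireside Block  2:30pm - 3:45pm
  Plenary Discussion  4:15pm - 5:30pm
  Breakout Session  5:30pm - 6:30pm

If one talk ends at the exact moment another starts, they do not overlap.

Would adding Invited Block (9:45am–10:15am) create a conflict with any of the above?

Yes — it overlaps Panel Slot, Poster Track

Fireside Address: ends 9:00am at or before Invited Block starts 9:45am → clear.
Panel Slot: starts 8:30am before Invited Block ends 10:15am, and ends 10:00am after Invited Block starts 9:45am → overlap.
Poster Track: starts 9:45am before Invited Block ends 10:15am, and ends 11:00am after Invited Block starts 9:45am → overlap.
Panel Presentation: starts 1:45pm at or after Invited Block ends 10:15am → clear.
Breakout Discussion: starts 1:45pm at or after Invited Block ends 10:15am → clear.
Fireside Block: starts 2:30pm at or after Invited Block ends 10:15am → clear.
Plenary Discussion: starts 4:15pm at or after Invited Block ends 10:15am → clear.
Breakout Session: starts 5:30pm at or after Invited Block ends 10:15am → clear.
Invited Block overlaps Panel Slot, Poster Track.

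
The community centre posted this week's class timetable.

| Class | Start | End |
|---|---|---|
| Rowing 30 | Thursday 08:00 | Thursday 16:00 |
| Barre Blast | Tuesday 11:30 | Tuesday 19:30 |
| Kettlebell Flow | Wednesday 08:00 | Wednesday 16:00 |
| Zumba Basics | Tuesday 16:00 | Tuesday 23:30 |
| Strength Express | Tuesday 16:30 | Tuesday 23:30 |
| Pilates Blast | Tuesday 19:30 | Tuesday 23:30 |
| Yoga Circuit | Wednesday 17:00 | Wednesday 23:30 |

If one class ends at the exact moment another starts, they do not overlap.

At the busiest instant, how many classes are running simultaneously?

Sort all start/end points and keep a running count:
Tuesday 11:30 start Barre Blast → 1
Tuesday 16:00 start Zumba Basics → 2
Tuesday 16:30 start Strength Express → 3
Tuesday 19:30 end Barre Blast → 2
Tuesday 19:30 start Pilates Blast → 3
Tuesday 23:30 end Pilates Blast → 2
Tuesday 23:30 end Strength Express → 1
Tuesday 23:30 end Zumba Basics → 0
Wednesday 08:00 start Kettlebell Flow → 1
Wednesday 16:00 end Kettlebell Flow → 0
Wednesday 17:00 start Yoga Circuit → 1
Wednesday 23:30 end Yoga Circuit → 0
Thursday 08:00 start Rowing 30 → 1
Thursday 16:00 end Rowing 30 → 0
Peak is 3, at Tuesday 16:30 (Barre Blast, Strength Express, Zumba Basics).

3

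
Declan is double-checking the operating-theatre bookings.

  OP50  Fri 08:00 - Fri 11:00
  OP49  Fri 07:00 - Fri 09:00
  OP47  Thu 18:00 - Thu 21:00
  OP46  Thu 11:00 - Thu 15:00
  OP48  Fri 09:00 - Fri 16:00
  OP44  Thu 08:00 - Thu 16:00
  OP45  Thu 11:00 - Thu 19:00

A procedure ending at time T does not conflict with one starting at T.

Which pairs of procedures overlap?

OP44 & OP45, OP44 & OP46, OP45 & OP46, OP45 & OP47, OP48 & OP50, OP49 & OP50

Sorted by start: OP44, OP45, OP46, OP47, OP49, OP50, OP48.
OP45 starts before OP44 ends → OP44 and OP45 overlap.
OP46 starts before OP44 ends → OP44 and OP46 overlap.
OP47 starts after OP44 ends — done with OP44.
OP46 starts before OP45 ends → OP45 and OP46 overlap.
OP47 starts before OP45 ends → OP45 and OP47 overlap.
OP49 starts after OP45 ends — done with OP45.
OP47 starts after OP46 ends — done with OP46.
OP49 starts after OP47 ends — done with OP47.
OP50 starts before OP49 ends → OP49 and OP50 overlap.
OP48 starts exactly when OP49 ends (back-to-back, no overlap).
OP48 starts before OP50 ends → OP50 and OP48 overlap.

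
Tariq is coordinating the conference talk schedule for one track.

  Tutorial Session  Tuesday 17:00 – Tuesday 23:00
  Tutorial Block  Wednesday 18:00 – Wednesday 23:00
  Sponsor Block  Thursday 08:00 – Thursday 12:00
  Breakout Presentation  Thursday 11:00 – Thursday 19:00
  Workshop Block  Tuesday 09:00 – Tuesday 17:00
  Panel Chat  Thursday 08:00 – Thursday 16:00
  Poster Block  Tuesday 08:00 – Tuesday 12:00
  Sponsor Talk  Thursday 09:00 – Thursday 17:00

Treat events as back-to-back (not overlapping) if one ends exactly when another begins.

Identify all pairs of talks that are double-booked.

Sorted by start: Poster Block, Workshop Block, Tutorial Session, Tutorial Block, Sponsor Block, Panel Chat, Sponsor Talk, Breakout Presentation.
Workshop Block starts before Poster Block ends → Poster Block and Workshop Block overlap.
Tutorial Session starts after Poster Block ends — done with Poster Block.
Tutorial Session starts exactly when Workshop Block ends (back-to-back, no overlap) — done with Workshop Block.
Tutorial Block starts after Tutorial Session ends — done with Tutorial Session.
Sponsor Block starts after Tutorial Block ends — done with Tutorial Block.
Panel Chat starts before Sponsor Block ends → Sponsor Block and Panel Chat overlap.
Sponsor Talk starts before Sponsor Block ends → Sponsor Block and Sponsor Talk overlap.
Breakout Presentation starts before Sponsor Block ends → Sponsor Block and Breakout Presentation overlap.
Sponsor Talk starts before Panel Chat ends → Panel Chat and Sponsor Talk overlap.
Breakout Presentation starts before Panel Chat ends → Panel Chat and Breakout Presentation overlap.
Breakout Presentation starts before Sponsor Talk ends → Sponsor Talk and Breakout Presentation overlap.

Breakout Presentation & Panel Chat, Breakout Presentation & Sponsor Block, Breakout Presentation & Sponsor Talk, Panel Chat & Sponsor Block, Panel Chat & Sponsor Talk, Poster Block & Workshop Block, Sponsor Block & Sponsor Talk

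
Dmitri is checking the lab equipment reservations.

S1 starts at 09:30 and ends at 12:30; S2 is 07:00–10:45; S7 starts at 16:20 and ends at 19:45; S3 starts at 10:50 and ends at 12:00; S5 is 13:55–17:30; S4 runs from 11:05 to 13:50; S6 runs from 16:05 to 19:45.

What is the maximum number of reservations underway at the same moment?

Sort all start/end points and keep a running count:
07:00 start S2 → 1
09:30 start S1 → 2
10:45 end S2 → 1
10:50 start S3 → 2
11:05 start S4 → 3
12:00 end S3 → 2
12:30 end S1 → 1
13:50 end S4 → 0
13:55 start S5 → 1
16:05 start S6 → 2
16:20 start S7 → 3
17:30 end S5 → 2
19:45 end S6 → 1
19:45 end S7 → 0
Peak is 3, at 11:05 (S1, S3, S4).

3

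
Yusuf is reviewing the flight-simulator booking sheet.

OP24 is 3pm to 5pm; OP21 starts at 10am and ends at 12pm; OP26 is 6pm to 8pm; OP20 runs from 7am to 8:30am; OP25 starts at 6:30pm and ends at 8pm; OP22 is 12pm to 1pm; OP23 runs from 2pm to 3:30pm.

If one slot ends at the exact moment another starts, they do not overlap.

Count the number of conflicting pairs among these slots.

2

Sorted by start: OP20, OP21, OP22, OP23, OP24, OP26, OP25.
OP21 starts after OP20 ends — done with OP20.
OP22 starts exactly when OP21 ends (back-to-back, no overlap) — done with OP21.
OP23 starts after OP22 ends — done with OP22.
OP24 starts before OP23 ends → OP23 and OP24 overlap.
OP26 starts after OP23 ends — done with OP23.
OP26 starts after OP24 ends — done with OP24.
OP25 starts before OP26 ends → OP26 and OP25 overlap.
Overlapping pairs: OP23 & OP24, OP25 & OP26 — 2 in total.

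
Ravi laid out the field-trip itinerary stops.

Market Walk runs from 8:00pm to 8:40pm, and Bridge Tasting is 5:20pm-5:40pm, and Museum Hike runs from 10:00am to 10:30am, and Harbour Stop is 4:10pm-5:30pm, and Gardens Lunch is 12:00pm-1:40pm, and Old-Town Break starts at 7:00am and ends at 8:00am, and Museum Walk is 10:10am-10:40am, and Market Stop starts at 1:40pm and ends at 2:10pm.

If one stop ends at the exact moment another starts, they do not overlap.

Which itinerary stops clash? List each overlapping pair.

Bridge Tasting & Harbour Stop, Museum Hike & Museum Walk

Two intervals overlap when each starts before the other ends.
Sorted by start: Old-Town Break, Museum Hike, Museum Walk, Gardens Lunch, Market Stop, Harbour Stop, Bridge Tasting, Market Walk.
Museum Hike starts after Old-Town Break ends, so nothing later overlaps Old-Town Break either.
Museum Walk starts before Museum Hike ends → Museum Hike and Museum Walk overlap.
Gardens Lunch starts after Museum Hike ends, so nothing later overlaps Museum Hike either.
Gardens Lunch starts after Museum Walk ends, so nothing later overlaps Museum Walk either.
Market Stop starts exactly when Gardens Lunch ends (back-to-back, no overlap), so nothing later overlaps Gardens Lunch either.
Harbour Stop starts after Market Stop ends, so nothing later overlaps Market Stop either.
Bridge Tasting starts before Harbour Stop ends → Harbour Stop and Bridge Tasting overlap.
Market Walk starts after Harbour Stop ends.
Market Walk starts after Bridge Tasting ends.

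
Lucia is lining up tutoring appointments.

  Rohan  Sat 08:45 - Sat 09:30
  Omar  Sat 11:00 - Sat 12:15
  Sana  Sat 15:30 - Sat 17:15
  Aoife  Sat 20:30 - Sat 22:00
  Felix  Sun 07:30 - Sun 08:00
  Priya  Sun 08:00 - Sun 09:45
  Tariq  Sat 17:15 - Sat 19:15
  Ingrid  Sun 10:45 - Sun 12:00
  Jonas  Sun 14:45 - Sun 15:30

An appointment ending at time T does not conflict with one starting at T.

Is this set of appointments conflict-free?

Sorted by start: Rohan, Omar, Sana, Tariq, Aoife, Felix, Priya, Ingrid, Jonas.
Omar starts after Rohan ends; Rohan is clear from here.
Sana starts after Omar ends; Omar is clear from here.
Tariq starts exactly when Sana ends (back-to-back, no overlap); Sana is clear from here.
Aoife starts after Tariq ends; Tariq is clear from here.
Felix starts after Aoife ends; Aoife is clear from here.
Priya starts exactly when Felix ends (back-to-back, no overlap); Felix is clear from here.
Ingrid starts after Priya ends; Priya is clear from here.
Jonas starts after Ingrid ends.
Every pair is clear; the schedule has no overlaps.

Yes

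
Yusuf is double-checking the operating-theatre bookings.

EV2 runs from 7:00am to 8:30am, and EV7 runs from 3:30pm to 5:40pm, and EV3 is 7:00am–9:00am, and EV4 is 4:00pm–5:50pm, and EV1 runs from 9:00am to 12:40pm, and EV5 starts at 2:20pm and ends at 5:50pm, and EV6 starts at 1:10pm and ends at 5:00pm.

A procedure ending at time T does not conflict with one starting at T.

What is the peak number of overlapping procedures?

Sweep the timeline, counting +1 at each start and −1 at each end (ends before starts at a tie):
7:00am start EV2 → 1
7:00am start EV3 → 2
8:30am end EV2 → 1
9:00am end EV3 → 0
9:00am start EV1 → 1
12:40pm end EV1 → 0
1:10pm start EV6 → 1
2:20pm start EV5 → 2
3:30pm start EV7 → 3
4:00pm start EV4 → 4
5:00pm end EV6 → 3
5:40pm end EV7 → 2
5:50pm end EV4 → 1
5:50pm end EV5 → 0
Peak is 4, at 4:00pm (EV4, EV5, EV6, EV7).

4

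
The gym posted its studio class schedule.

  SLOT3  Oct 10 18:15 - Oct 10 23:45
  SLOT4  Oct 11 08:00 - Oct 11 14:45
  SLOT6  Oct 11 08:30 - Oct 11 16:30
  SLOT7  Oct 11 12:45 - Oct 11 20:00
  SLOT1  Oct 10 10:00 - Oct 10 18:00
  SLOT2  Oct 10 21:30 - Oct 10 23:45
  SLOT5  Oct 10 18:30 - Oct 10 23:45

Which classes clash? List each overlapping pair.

Sorted by start: SLOT1, SLOT3, SLOT5, SLOT2, SLOT4, SLOT6, SLOT7.
SLOT3 starts after SLOT1 ends, so nothing later overlaps SLOT1 either.
SLOT5 starts before SLOT3 ends → SLOT3 and SLOT5 overlap.
SLOT2 starts before SLOT3 ends → SLOT3 and SLOT2 overlap.
SLOT4 starts after SLOT3 ends, so nothing later overlaps SLOT3 either.
SLOT2 starts before SLOT5 ends → SLOT5 and SLOT2 overlap.
SLOT4 starts after SLOT5 ends, so nothing later overlaps SLOT5 either.
SLOT4 starts after SLOT2 ends, so nothing later overlaps SLOT2 either.
SLOT6 starts before SLOT4 ends → SLOT4 and SLOT6 overlap.
SLOT7 starts before SLOT4 ends → SLOT4 and SLOT7 overlap.
SLOT7 starts before SLOT6 ends → SLOT6 and SLOT7 overlap.

SLOT2 & SLOT3, SLOT2 & SLOT5, SLOT3 & SLOT5, SLOT4 & SLOT6, SLOT4 & SLOT7, SLOT6 & SLOT7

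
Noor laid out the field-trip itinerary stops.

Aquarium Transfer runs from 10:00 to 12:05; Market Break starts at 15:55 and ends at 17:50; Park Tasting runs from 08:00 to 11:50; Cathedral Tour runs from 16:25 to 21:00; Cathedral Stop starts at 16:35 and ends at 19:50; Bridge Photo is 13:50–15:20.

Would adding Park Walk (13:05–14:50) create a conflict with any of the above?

Yes — it overlaps Bridge Photo

Park Tasting: ends 11:50 at or before Park Walk starts 13:05 → clear.
Aquarium Transfer: ends 12:05 at or before Park Walk starts 13:05 → clear.
Bridge Photo: starts 13:50 before Park Walk ends 14:50, and ends 15:20 after Park Walk starts 13:05 → overlap.
Market Break: starts 15:55 at or after Park Walk ends 14:50 → clear.
Cathedral Tour: starts 16:25 at or after Park Walk ends 14:50 → clear.
Cathedral Stop: starts 16:35 at or after Park Walk ends 14:50 → clear.
Park Walk overlaps Bridge Photo.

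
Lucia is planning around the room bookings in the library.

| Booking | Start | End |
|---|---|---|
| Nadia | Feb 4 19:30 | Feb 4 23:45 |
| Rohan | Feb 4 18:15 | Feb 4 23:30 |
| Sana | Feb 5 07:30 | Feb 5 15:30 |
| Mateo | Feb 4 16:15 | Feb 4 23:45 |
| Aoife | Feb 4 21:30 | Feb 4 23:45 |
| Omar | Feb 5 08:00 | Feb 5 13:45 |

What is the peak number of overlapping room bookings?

Walk through starts and ends in time order (an end at T is processed before a start at T):
Feb 4 16:15 start Mateo → 1
Feb 4 18:15 start Rohan → 2
Feb 4 19:30 start Nadia → 3
Feb 4 21:30 start Aoife → 4
Feb 4 23:30 end Rohan → 3
Feb 4 23:45 end Aoife → 2
Feb 4 23:45 end Mateo → 1
Feb 4 23:45 end Nadia → 0
Feb 5 07:30 start Sana → 1
Feb 5 08:00 start Omar → 2
Feb 5 13:45 end Omar → 1
Feb 5 15:30 end Sana → 0
Peak is 4, at Feb 4 21:30 (Aoife, Mateo, Nadia, Rohan).

4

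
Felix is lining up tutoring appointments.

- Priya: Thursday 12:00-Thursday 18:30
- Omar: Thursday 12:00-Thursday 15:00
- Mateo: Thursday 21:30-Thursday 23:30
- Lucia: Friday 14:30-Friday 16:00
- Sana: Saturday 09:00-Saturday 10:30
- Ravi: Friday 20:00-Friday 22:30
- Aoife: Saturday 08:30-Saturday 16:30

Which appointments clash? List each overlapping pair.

Aoife & Sana, Omar & Priya

Sorted by start: Priya, Omar, Mateo, Lucia, Ravi, Aoife, Sana.
Omar starts before Priya ends → Priya and Omar overlap.
Mateo starts after Priya ends — done with Priya.
Mateo starts after Omar ends — done with Omar.
Lucia starts after Mateo ends — done with Mateo.
Ravi starts after Lucia ends — done with Lucia.
Aoife starts after Ravi ends — done with Ravi.
Sana starts before Aoife ends → Aoife and Sana overlap.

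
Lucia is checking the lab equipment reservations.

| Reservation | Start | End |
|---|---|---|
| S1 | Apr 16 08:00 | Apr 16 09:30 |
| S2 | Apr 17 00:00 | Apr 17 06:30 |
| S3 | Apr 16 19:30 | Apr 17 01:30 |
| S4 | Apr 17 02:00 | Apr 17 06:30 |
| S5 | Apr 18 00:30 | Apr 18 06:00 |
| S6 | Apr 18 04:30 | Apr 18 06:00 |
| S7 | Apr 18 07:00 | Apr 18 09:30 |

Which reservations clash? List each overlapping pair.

Sorted by start: S1, S3, S2, S4, S5, S6, S7.
S3 starts after S1 ends; S1 is clear from here.
S2 starts before S3 ends → S3 and S2 overlap.
S4 starts after S3 ends; S3 is clear from here.
S4 starts before S2 ends → S2 and S4 overlap.
S5 starts after S2 ends; S2 is clear from here.
S5 starts after S4 ends; S4 is clear from here.
S6 starts before S5 ends → S5 and S6 overlap.
S7 starts after S5 ends.
S7 starts after S6 ends.

S2 & S3, S2 & S4, S5 & S6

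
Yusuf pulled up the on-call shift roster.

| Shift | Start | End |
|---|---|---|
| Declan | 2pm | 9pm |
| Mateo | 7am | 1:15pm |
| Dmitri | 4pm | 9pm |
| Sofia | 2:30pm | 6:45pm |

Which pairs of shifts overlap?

Declan & Dmitri, Declan & Sofia, Dmitri & Sofia

Sorted by start: Mateo, Declan, Sofia, Dmitri.
Declan starts after Mateo ends, so nothing later overlaps Mateo either.
Sofia starts before Declan ends → Declan and Sofia overlap.
Dmitri starts before Declan ends → Declan and Dmitri overlap.
Dmitri starts before Sofia ends → Sofia and Dmitri overlap.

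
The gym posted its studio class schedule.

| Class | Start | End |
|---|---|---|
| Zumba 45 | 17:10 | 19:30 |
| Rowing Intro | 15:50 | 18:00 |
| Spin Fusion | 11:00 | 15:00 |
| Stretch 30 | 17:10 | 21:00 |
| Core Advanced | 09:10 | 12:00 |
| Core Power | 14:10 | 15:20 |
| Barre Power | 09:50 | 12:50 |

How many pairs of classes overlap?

Check each pair: they overlap iff neither finishes before the other starts.
Sorted by start: Core Advanced, Barre Power, Spin Fusion, Core Power, Rowing Intro, Zumba 45, Stretch 30.
Barre Power starts before Core Advanced ends → Core Advanced and Barre Power overlap.
Spin Fusion starts before Core Advanced ends → Core Advanced and Spin Fusion overlap.
Core Power starts after Core Advanced ends, so Core Advanced has no further overlaps.
Spin Fusion starts before Barre Power ends → Barre Power and Spin Fusion overlap.
Core Power starts after Barre Power ends, so Barre Power has no further overlaps.
Core Power starts before Spin Fusion ends → Spin Fusion and Core Power overlap.
Rowing Intro starts after Spin Fusion ends, so Spin Fusion has no further overlaps.
Rowing Intro starts after Core Power ends, so Core Power has no further overlaps.
Zumba 45 starts before Rowing Intro ends → Rowing Intro and Zumba 45 overlap.
Stretch 30 starts before Rowing Intro ends → Rowing Intro and Stretch 30 overlap.
Stretch 30 starts before Zumba 45 ends → Zumba 45 and Stretch 30 overlap.
Overlapping pairs: Barre Power & Core Advanced, Barre Power & Spin Fusion, Core Advanced & Spin Fusion, Core Power & Spin Fusion, Rowing Intro & Stretch 30, Rowing Intro & Zumba 45, Stretch 30 & Zumba 45 — 7 in total.

7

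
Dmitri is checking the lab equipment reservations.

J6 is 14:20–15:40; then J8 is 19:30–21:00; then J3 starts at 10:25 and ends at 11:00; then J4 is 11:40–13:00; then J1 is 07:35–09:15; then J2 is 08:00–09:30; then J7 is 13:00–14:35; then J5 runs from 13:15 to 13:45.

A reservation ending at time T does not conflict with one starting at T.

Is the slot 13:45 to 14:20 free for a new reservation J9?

No — it overlaps J7

J1: ends 09:15 at or before J9 starts 13:45 → clear.
J2: ends 09:30 at or before J9 starts 13:45 → clear.
J3: ends 11:00 at or before J9 starts 13:45 → clear.
J4: ends 13:00 at or before J9 starts 13:45 → clear.
J7: starts 13:00 before J9 ends 14:20, and ends 14:35 after J9 starts 13:45 → overlap.
J5: ends 13:45 at or before J9 starts 13:45 → clear.
J6: starts 14:20 at or after J9 ends 14:20 → clear.
J8: starts 19:30 at or after J9 ends 14:20 → clear.
J9 overlaps J7.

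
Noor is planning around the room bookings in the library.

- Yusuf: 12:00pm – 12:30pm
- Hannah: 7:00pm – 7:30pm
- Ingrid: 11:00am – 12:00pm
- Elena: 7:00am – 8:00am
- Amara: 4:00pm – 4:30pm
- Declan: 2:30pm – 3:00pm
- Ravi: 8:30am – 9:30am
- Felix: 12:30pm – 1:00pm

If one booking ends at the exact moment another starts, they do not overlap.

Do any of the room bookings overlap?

Two intervals overlap when each starts before the other ends.
Sorted by start: Elena, Ravi, Ingrid, Yusuf, Felix, Declan, Amara, Hannah.
Ravi starts after Elena ends, so nothing later overlaps Elena either.
Ingrid starts after Ravi ends, so nothing later overlaps Ravi either.
Yusuf starts exactly when Ingrid ends (back-to-back, no overlap), so nothing later overlaps Ingrid either.
Felix starts exactly when Yusuf ends (back-to-back, no overlap), so nothing later overlaps Yusuf either.
Declan starts after Felix ends, so nothing later overlaps Felix either.
Amara starts after Declan ends, so nothing later overlaps Declan either.
Hannah starts after Amara ends.
Every pair is clear; the schedule has no overlaps.

No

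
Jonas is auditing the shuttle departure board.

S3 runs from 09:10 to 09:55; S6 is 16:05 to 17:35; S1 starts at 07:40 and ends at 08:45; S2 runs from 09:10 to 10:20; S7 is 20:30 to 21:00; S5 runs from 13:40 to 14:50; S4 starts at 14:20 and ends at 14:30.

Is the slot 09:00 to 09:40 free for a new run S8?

No — it overlaps S2, S3

S1: ends 08:45 at or before S8 starts 09:00 → clear.
S2: starts 09:10 before S8 ends 09:40, and ends 10:20 after S8 starts 09:00 → overlap.
S3: starts 09:10 before S8 ends 09:40, and ends 09:55 after S8 starts 09:00 → overlap.
S5: starts 13:40 at or after S8 ends 09:40 → clear.
S4: starts 14:20 at or after S8 ends 09:40 → clear.
S6: starts 16:05 at or after S8 ends 09:40 → clear.
S7: starts 20:30 at or after S8 ends 09:40 → clear.
S8 overlaps S2, S3.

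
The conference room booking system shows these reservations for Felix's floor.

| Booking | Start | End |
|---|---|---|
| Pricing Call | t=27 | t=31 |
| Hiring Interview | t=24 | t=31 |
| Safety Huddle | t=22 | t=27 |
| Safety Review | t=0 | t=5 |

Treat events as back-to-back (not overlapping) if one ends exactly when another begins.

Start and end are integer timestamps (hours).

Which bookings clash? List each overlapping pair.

Hiring Interview & Pricing Call, Hiring Interview & Safety Huddle

Sorted by start: Safety Review, Safety Huddle, Hiring Interview, Pricing Call.
Safety Huddle starts after Safety Review ends, so Safety Review has no further overlaps.
Hiring Interview starts before Safety Huddle ends → Safety Huddle and Hiring Interview overlap.
Pricing Call starts exactly when Safety Huddle ends (back-to-back, no overlap).
Pricing Call starts before Hiring Interview ends → Hiring Interview and Pricing Call overlap.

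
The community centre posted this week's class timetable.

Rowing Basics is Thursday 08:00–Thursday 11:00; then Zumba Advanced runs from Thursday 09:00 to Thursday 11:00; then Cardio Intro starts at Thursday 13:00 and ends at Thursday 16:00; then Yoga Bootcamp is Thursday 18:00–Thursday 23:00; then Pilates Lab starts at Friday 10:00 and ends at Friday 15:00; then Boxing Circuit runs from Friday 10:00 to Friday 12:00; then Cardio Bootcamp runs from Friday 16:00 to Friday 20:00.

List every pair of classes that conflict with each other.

Check each pair: they overlap iff neither finishes before the other starts.
Sorted by start: Rowing Basics, Zumba Advanced, Cardio Intro, Yoga Bootcamp, Pilates Lab, Boxing Circuit, Cardio Bootcamp.
Zumba Advanced starts before Rowing Basics ends → Rowing Basics and Zumba Advanced overlap.
Cardio Intro starts after Rowing Basics ends, so Rowing Basics has no further overlaps.
Cardio Intro starts after Zumba Advanced ends, so Zumba Advanced has no further overlaps.
Yoga Bootcamp starts after Cardio Intro ends, so Cardio Intro has no further overlaps.
Pilates Lab starts after Yoga Bootcamp ends, so Yoga Bootcamp has no further overlaps.
Boxing Circuit starts before Pilates Lab ends → Pilates Lab and Boxing Circuit overlap.
Cardio Bootcamp starts after Pilates Lab ends.
Cardio Bootcamp starts after Boxing Circuit ends.

Boxing Circuit & Pilates Lab, Rowing Basics & Zumba Advanced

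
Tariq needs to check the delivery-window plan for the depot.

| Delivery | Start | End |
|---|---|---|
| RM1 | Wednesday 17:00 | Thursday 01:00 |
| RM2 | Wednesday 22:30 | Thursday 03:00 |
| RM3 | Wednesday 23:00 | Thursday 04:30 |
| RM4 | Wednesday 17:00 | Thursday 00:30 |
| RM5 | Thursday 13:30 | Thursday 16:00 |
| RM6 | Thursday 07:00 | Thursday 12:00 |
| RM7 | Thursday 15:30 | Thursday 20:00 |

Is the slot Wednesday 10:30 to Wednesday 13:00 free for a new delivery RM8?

RM1: starts Wednesday 17:00 at or after RM8 ends Wednesday 13:00 → clear.
RM4: starts Wednesday 17:00 at or after RM8 ends Wednesday 13:00 → clear.
RM2: starts Wednesday 22:30 at or after RM8 ends Wednesday 13:00 → clear.
RM3: starts Wednesday 23:00 at or after RM8 ends Wednesday 13:00 → clear.
RM6: starts Thursday 07:00 at or after RM8 ends Wednesday 13:00 → clear.
RM5: starts Thursday 13:30 at or after RM8 ends Wednesday 13:00 → clear.
RM7: starts Thursday 15:30 at or after RM8 ends Wednesday 13:00 → clear.

Yes — the slot is free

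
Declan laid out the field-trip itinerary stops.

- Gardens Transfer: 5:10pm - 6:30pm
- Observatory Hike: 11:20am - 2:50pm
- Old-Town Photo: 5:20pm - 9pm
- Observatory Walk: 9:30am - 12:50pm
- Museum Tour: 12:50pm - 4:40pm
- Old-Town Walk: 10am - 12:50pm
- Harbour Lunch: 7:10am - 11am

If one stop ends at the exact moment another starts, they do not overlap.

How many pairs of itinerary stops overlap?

7

Check each pair: they overlap iff neither finishes before the other starts.
Sorted by start: Harbour Lunch, Observatory Walk, Old-Town Walk, Observatory Hike, Museum Tour, Gardens Transfer, Old-Town Photo.
Observatory Walk starts before Harbour Lunch ends → Harbour Lunch and Observatory Walk overlap.
Old-Town Walk starts before Harbour Lunch ends → Harbour Lunch and Old-Town Walk overlap.
Observatory Hike starts after Harbour Lunch ends, so Harbour Lunch has no further overlaps.
Old-Town Walk starts before Observatory Walk ends → Observatory Walk and Old-Town Walk overlap.
Observatory Hike starts before Observatory Walk ends → Observatory Walk and Observatory Hike overlap.
Museum Tour starts exactly when Observatory Walk ends (back-to-back, no overlap), so Observatory Walk has no further overlaps.
Observatory Hike starts before Old-Town Walk ends → Old-Town Walk and Observatory Hike overlap.
Museum Tour starts exactly when Old-Town Walk ends (back-to-back, no overlap), so Old-Town Walk has no further overlaps.
Museum Tour starts before Observatory Hike ends → Observatory Hike and Museum Tour overlap.
Gardens Transfer starts after Observatory Hike ends, so Observatory Hike has no further overlaps.
Gardens Transfer starts after Museum Tour ends, so Museum Tour has no further overlaps.
Old-Town Photo starts before Gardens Transfer ends → Gardens Transfer and Old-Town Photo overlap.
Overlapping pairs: Gardens Transfer & Old-Town Photo, Harbour Lunch & Observatory Walk, Harbour Lunch & Old-Town Walk, Museum Tour & Observatory Hike, Observatory Hike & Observatory Walk, Observatory Hike & Old-Town Walk, Observatory Walk & Old-Town Walk — 7 in total.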